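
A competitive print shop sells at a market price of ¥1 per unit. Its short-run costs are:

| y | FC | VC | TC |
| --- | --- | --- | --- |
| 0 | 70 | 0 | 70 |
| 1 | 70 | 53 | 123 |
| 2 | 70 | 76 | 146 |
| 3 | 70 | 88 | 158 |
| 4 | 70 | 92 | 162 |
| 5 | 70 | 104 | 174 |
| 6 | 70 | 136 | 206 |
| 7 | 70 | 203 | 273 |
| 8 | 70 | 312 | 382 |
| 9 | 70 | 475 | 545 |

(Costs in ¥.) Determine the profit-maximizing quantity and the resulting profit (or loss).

Tabulate TR − TC: y=0: -70; y=1: -122; y=2: -144; y=3: -155; y=4: -158; y=5: -169; y=6: -200; y=7: -266; y=8: -374; y=9: -536.
Profit is highest at y = 0. Equivalently, the lowest AVC in the table is 104/5 ≈ ¥20.80 at y = 5, and P = ¥1 falls below it — price never covers variable cost, so the firm shuts down and loses only its fixed cost.

y = 0 (shut down); profit = -¥70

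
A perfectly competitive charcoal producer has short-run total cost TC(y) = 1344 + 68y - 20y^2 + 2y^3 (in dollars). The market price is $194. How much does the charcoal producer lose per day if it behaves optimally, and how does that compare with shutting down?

Profit = -$48 at y = 9

AVC = 68 - 20y + 2y^2 has its minimum $18 at y = 5; price $194 clears that bar, so the firm operates.
MC = 68 - 40y + 6y^2. Setting P = MC and taking the root on the rising branch gives y* = 9.
TR = 194·9 = 1746. TC = 1344 + 450 = 1794. Profit = 1746 − 1794 = -$48.
That loss of $48 beats the $1344 the firm would lose by shutting down; producing recovers $1296 of fixed cost.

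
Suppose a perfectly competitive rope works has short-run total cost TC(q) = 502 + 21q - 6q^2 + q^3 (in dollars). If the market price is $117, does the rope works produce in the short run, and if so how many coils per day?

Produce at q = 8

Strip out fixed cost: VC = 21q - 6q^2 + q^3. Then AVC = 21 - 6q + q^2 and MC = 21 - 12q + 3q^2.
The AVC parabola has its vertex at q = 6/2 = 3, where AVC = 21 - 6·3 + 3^2 = $12.
Because $117 ≥ $12, revenue can cover variable cost; the firm operates.
P = MC gives -96 - 12q + 3q^2 = 0, with roots -4 and 8. Take the larger (rising MC): q* = 8.
Check: AVC at q = 8 is $37 ≤ P, so revenue covers variable cost.
Profit = P·q − TC = 117·8 − 798 = $138.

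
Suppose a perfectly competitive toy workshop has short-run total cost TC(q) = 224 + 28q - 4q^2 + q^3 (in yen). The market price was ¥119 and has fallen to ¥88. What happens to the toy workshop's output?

Output falls from 7 to 6

MC = 28 - 8q + 3q^2; the shutdown threshold is min AVC = ¥24 (at q = 2).
With P = ¥119 above the shutdown price, P = MC gives q = 7.
At P = ¥88 ≥ min AVC, set P = MC: q = 6. The firm stays open but cuts output.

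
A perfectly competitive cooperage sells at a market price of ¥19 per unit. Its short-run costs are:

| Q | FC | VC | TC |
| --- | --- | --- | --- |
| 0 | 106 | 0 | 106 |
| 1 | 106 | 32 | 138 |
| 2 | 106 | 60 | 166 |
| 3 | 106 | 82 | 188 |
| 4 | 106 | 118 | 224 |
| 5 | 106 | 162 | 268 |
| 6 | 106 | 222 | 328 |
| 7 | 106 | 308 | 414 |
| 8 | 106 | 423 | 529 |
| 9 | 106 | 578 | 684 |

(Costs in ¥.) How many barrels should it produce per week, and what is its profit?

Profit at each row (π = 19Q − TC): Q=0: -106; Q=1: -119; Q=2: -128; Q=3: -131; Q=4: -148; Q=5: -173; Q=6: -214; Q=7: -281; Q=8: -377; Q=9: -513.
Profit is highest at Q = 0. Equivalently, the lowest AVC in the table is 82/3 ≈ ¥27.33 at Q = 3, and P = ¥19 falls below it — price never covers variable cost, so the firm shuts down and loses only its fixed cost.

Q = 0 (shut down); profit = -¥106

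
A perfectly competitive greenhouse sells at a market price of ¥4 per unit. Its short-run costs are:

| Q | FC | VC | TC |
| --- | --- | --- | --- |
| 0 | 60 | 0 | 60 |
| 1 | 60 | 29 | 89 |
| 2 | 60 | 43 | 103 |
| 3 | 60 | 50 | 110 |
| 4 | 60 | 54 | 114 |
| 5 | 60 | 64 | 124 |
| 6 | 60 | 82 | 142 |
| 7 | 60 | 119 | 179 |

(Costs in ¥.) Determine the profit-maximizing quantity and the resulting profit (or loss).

Q = 0 (shut down); profit = -¥60

Compute π = P·Q − TC at each output: Q=0: -60; Q=1: -85; Q=2: -95; Q=3: -98; Q=4: -98; Q=5: -104; Q=6: -118; Q=7: -151.
Profit is highest at Q = 0. Equivalently, the lowest AVC in the table is 64/5 ≈ ¥12.80 at Q = 5, and P = ¥4 falls below it — price never covers variable cost, so the firm shuts down and loses only its fixed cost.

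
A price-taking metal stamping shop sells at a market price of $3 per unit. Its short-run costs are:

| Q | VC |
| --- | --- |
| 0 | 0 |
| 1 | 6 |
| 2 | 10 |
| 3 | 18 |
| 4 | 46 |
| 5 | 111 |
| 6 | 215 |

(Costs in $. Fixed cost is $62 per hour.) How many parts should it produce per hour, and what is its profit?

Q = 0 (shut down); profit = -$62

Profit at each row (π = 3Q − TC): Q=0: -62; Q=1: -65; Q=2: -66; Q=3: -71; Q=4: -96; Q=5: -158; Q=6: -259.
Profit is highest at Q = 0. Equivalently, the lowest AVC in the table is 10/2 ≈ $5 at Q = 2, and P = $3 falls below it — price never covers variable cost, so the firm shuts down and loses only its fixed cost.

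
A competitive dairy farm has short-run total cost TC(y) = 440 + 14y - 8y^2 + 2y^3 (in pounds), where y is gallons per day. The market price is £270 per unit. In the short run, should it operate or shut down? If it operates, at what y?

Produce at y = 8

From TC, MC = TC'(y) = 14 - 16y + 6y^2 and AVC = VC/y = 14 - 8y + 2y^2.
AVC is minimized where dAVC/dy = -8 + 4y = 0, at y = 2; min AVC = 14 - 8·2 + 2·2^2 = £6.
P = £270 exceeds min AVC = £6, so the firm stays open.
Solving P = MC: -256 - 16y + 6y^2 = 0 ⇒ y = -16/3 or 8. On the upward-sloping branch, y* = 8.
Check: AVC at y = 8 is £78 ≤ P, so revenue covers variable cost.
Profit = P·y − TC = 270·8 − 1064 = £1096.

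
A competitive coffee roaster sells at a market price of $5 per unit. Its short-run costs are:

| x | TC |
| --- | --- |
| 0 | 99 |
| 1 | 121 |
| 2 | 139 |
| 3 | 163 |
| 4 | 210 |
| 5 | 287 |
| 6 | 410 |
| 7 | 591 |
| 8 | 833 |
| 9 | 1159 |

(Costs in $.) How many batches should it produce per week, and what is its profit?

x = 0 (shut down); profit = -$99

Profit at each row (π = 5x − TC): x=0: -99; x=1: -116; x=2: -129; x=3: -148; x=4: -190; x=5: -262; x=6: -380; x=7: -556; x=8: -793; x=9: -1114.
Profit is highest at x = 0. Equivalently, the lowest AVC in the table is 40/2 ≈ $20 at x = 2, and P = $5 falls below it — price never covers variable cost, so the firm shuts down and loses only its fixed cost.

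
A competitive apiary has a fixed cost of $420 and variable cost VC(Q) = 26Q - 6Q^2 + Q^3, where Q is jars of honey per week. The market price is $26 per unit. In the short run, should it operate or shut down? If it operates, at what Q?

Produce at Q = 4

Strip out fixed cost: VC = 26Q - 6Q^2 + Q^3. Then AVC = 26 - 6Q + Q^2 and MC = 26 - 12Q + 3Q^2.
AVC is minimized where dAVC/dQ = -6 + 2Q = 0, at Q = 3; min AVC = 26 - 6·3 + 3^2 = $17.
Because $26 ≥ $17, revenue can cover variable cost; the firm operates.
Set P = MC: 26 = 26 - 12Q + 3Q^2 → -12Q + 3Q^2 = 0. The roots are Q = 0 and Q = 4; the profit-maximizing output is on the rising part of MC, so Q* = 4.
Check: AVC at Q = 4 is $18 ≤ P, so revenue covers variable cost.
Profit = P·Q − TC = 26·4 − 492 = -$388, a loss, but smaller than the $420 fixed cost the firm would lose by shutting down.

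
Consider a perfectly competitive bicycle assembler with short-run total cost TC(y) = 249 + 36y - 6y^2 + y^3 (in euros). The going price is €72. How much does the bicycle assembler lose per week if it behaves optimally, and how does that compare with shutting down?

Profit = -€33 at y = 6

AVC = 36 - 6y + y^2 has its minimum €27 at y = 3; price €72 clears that bar, so the firm operates.
MC = 36 - 12y + 3y^2. Setting P = MC and taking the root on the rising branch gives y* = 6.
TR = 72·6 = 432. TC = 249 + 216 = 465. Profit = 432 − 465 = -€33.
Shutting down would mean losing the fixed cost of €249, so operating at a loss of €33 is better by €216.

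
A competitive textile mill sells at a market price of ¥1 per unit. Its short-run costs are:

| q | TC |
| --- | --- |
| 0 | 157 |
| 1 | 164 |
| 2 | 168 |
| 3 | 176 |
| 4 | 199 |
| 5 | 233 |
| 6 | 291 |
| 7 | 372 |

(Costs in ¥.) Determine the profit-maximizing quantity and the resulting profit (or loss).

Tabulate TR − TC: q=0: -157; q=1: -163; q=2: -166; q=3: -173; q=4: -195; q=5: -228; q=6: -285; q=7: -365.
Profit is highest at q = 0. Equivalently, the lowest AVC in the table is 11/2 ≈ ¥5.50 at q = 2, and P = ¥1 falls below it — price never covers variable cost, so the firm shuts down and loses only its fixed cost.

q = 0 (shut down); profit = -¥157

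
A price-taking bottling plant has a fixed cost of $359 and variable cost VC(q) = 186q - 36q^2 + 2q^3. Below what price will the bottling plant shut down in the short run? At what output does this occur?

Short-run supply begins at min AVC. From VC = 186q - 36q^2 + 2q^3, AVC = 186 - 36q + 2q^2.
dAVC/dq = -36 + 4q = 0 gives q = 9. min AVC = 186 - 36·9 + 2·9^2 = 24.
For P < $24 the firm produces nothing.

$24 per unit, at q = 9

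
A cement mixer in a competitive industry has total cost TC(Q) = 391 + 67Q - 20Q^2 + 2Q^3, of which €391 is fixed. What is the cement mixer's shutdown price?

€17 per unit

The shutdown price is the minimum of AVC. VC = 67Q - 20Q^2 + 2Q^3, so AVC = 67 - 20Q + 2Q^2.
At the minimum of AVC, MC = AVC. MC = 67 - 40Q + 6Q^2; setting MC = AVC gives 4Q^2 - 20Q = 0, so Q = 5. min AVC = 17.
So the shutdown price is €17.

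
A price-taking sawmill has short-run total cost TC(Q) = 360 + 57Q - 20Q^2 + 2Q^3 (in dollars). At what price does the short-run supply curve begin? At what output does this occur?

$7 per unit, at Q = 5

The firm shuts down when price falls below the minimum of average variable cost. AVC = VC/Q = 57 - 20Q + 2Q^2.
At the minimum of AVC, MC = AVC. MC = 57 - 40Q + 6Q^2; setting MC = AVC gives 4Q^2 - 20Q = 0, so Q = 5. min AVC = 7.
So the shutdown price is $7.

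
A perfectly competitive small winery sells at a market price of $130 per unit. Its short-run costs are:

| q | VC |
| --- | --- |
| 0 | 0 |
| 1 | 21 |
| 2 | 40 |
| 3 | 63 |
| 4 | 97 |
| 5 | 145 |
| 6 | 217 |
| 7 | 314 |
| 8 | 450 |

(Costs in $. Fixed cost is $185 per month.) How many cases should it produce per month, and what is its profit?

q = 7; profit = $411

Tabulate TR − TC: q=0: -185; q=1: -76; q=2: 35; q=3: 142; q=4: 238; q=5: 320; q=6: 378; q=7: 411; q=8: 405.
Profit is maximized at q = 7. AVC there is 314/7 = $44.86 ≤ P, so producing beats shutting down (which would give -$185).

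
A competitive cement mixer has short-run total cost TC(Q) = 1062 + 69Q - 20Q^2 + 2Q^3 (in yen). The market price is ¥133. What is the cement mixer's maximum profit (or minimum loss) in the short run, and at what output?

Profit = -¥294 at Q = 8

AVC = 69 - 20Q + 2Q^2; min AVC = ¥19 at Q = 5. Since P = ¥133 ≥ min AVC, the firm produces.
With MC = 69 - 40Q + 6Q^2, P = MC on the upward-sloping part at Q* = 8.
TR = 133·8 = 1064. TC = 1062 + 296 = 1358. Profit = 1064 − 1358 = -¥294.
Shutting down would mean losing the fixed cost of ¥1062, so operating at a loss of ¥294 is better by ¥768.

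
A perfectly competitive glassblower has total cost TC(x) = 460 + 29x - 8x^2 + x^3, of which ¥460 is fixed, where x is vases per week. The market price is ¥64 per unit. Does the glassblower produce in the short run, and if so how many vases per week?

Produce at x = 7

Strip out fixed cost: VC = 29x - 8x^2 + x^3. Then AVC = 29 - 8x + x^2 and MC = 29 - 16x + 3x^2.
AVC hits its minimum where MC = AVC, at x = 4, giving min AVC = 29 - 8·4 + 4^2 = ¥13.
P = ¥64 exceeds min AVC = ¥13, so the firm stays open.
P = MC gives -35 - 16x + 3x^2 = 0, with roots -5/3 and 7. Take the larger (rising MC): x* = 7.
Check: AVC at x = 7 is ¥22 ≤ P, so revenue covers variable cost.
Profit = P·x − TC = 64·7 − 614 = -¥166, a loss, but smaller than the ¥460 fixed cost the firm would lose by shutting down.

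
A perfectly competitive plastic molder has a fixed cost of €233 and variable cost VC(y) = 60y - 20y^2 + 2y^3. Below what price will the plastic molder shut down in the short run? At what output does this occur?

The shutdown price is the minimum of AVC. VC = 60y - 20y^2 + 2y^3, so AVC = 60 - 20y + 2y^2.
At the minimum of AVC, MC = AVC. MC = 60 - 40y + 6y^2; setting MC = AVC gives 4y^2 - 20y = 0, so y = 5. min AVC = 10.
For P < €10 the firm produces nothing.

€10 per unit, at y = 5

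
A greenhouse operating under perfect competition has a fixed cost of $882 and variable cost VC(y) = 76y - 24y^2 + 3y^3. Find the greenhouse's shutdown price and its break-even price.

Shutdown price = $28; break-even price = $181

Shutdown price = min AVC. AVC = 76 - 24y + 3y^2, with vertex at y = 4 and minimum $28.
ATC = 882/y + 76 - 24y + 3y^2. Setting dATC/dy = −882/y^2 − 24 + 6y = 0 gives y = 7 (since 6·7^3 − 24·7^2 = 882).
min ATC = 882/7 + 76 − 24·7 + 3·7^2 = $181. That is the break-even price.
Between these two prices the firm operates at a loss; above $181 it earns a profit.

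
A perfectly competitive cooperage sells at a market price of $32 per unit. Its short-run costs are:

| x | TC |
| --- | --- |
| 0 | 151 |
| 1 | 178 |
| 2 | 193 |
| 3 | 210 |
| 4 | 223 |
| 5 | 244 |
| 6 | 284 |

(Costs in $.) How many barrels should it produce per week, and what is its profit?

Profit at each row (π = 32x − TC): x=0: -151; x=1: -146; x=2: -129; x=3: -114; x=4: -95; x=5: -84; x=6: -92.
Profit is maximized at x = 5. AVC there is 93/5 = $18.60 ≤ P, so producing beats shutting down (which would give -$151).

x = 5; profit = -$84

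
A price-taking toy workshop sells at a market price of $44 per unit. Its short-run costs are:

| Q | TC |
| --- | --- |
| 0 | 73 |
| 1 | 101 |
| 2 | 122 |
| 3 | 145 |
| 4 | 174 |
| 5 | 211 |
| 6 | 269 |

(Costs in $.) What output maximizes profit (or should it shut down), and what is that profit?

Q = 5; profit = $9

Profit at each row (π = 44Q − TC): Q=0: -73; Q=1: -57; Q=2: -34; Q=3: -13; Q=4: 2; Q=5: 9; Q=6: -5.
Profit is maximized at Q = 5. AVC there is 138/5 = $27.60 ≤ P, so producing beats shutting down (which would give -$73).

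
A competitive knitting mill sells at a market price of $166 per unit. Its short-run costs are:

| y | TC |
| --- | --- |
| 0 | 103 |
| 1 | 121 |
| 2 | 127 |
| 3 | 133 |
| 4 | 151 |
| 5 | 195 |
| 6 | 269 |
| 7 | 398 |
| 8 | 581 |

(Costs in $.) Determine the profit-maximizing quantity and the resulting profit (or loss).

y = 7; profit = $764

Tabulate TR − TC: y=0: -103; y=1: 45; y=2: 205; y=3: 365; y=4: 513; y=5: 635; y=6: 727; y=7: 764; y=8: 747.
Profit is maximized at y = 7. AVC there is 295/7 = $42.14 ≤ P, so producing beats shutting down (which would give -$103).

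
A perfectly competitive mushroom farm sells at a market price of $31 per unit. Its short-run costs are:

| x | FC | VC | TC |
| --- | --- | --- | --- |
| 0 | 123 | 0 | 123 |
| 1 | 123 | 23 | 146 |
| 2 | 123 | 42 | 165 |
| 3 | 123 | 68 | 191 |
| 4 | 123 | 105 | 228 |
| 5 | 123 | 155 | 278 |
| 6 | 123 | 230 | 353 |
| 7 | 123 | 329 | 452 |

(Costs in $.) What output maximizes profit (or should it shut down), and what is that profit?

x = 3; profit = -$98

Profit at each row (π = 31x − TC): x=0: -123; x=1: -115; x=2: -103; x=3: -98; x=4: -104; x=5: -123; x=6: -167; x=7: -235.
Profit is maximized at x = 3. AVC there is 68/3 = $22.67 ≤ P, so producing beats shutting down (which would give -$123).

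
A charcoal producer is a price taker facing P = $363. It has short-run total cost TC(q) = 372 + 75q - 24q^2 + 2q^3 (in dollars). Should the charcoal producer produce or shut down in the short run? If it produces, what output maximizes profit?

Produce at q = 12

Strip out fixed cost: VC = 75q - 24q^2 + 2q^3. Then AVC = 75 - 24q + 2q^2 and MC = 75 - 48q + 6q^2.
The AVC parabola has its vertex at q = 24/4 = 6, where AVC = 75 - 24·6 + 2·6^2 = $3.
P = $363 exceeds min AVC = $3, so the firm stays open.
Solving P = MC: -288 - 48q + 6q^2 = 0 ⇒ q = -4 or 12. On the upward-sloping branch, q* = 12.
Check: AVC at q = 12 is $75 ≤ P, so revenue covers variable cost.
Profit = P·q − TC = 363·12 − 1272 = $3084.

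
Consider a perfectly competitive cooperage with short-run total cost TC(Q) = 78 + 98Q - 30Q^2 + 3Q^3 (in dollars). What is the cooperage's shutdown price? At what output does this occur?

The shutdown price is the minimum of AVC. VC = 98Q - 30Q^2 + 3Q^3, so AVC = 98 - 30Q + 3Q^2.
dAVC/dQ = -30 + 6Q = 0 gives Q = 5. min AVC = 98 - 30·5 + 3·5^2 = 23.
The firm shuts down for any P below $23.

$23 per unit, at Q = 5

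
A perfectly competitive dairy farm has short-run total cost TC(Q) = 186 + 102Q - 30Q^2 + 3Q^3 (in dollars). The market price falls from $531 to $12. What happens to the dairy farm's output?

MC = 102 - 60Q + 9Q^2; the shutdown threshold is min AVC = $27 (at Q = 5).
With P = $531 above the shutdown price, P = MC gives Q = 11.
At P = $12 < min AVC = $27, price no longer covers variable cost at any output, so the firm shuts down: Q = 0.

Output falls from 11 to 0 (the firm shuts down)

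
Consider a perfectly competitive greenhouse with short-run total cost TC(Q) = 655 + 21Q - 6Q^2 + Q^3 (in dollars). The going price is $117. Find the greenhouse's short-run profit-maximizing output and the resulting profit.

AVC = 21 - 6Q + Q^2 has its minimum $12 at Q = 3; price $117 clears that bar, so the firm operates.
MC = 21 - 12Q + 3Q^2. Setting P = MC and taking the root on the rising branch gives Q* = 8.
TR = 117·8 = 936. TC = 655 + 296 = 951. Profit = 936 − 951 = -$15.
By producing, the firm covers all variable cost plus $640 of fixed cost; shutting down would lose the full $655.

Profit = -$15 at Q = 8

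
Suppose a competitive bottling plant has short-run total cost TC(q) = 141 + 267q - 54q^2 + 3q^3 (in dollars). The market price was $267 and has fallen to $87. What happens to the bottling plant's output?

Output falls from 12 to 10

AVC = 267 - 54q + 3q^2, minimized at q = 9 where min AVC = $24. MC = 267 - 108q + 9q^2.
At P = $267 ≥ min AVC, set P = MC on the rising branch: q = 12.
At P = $87 ≥ min AVC, set P = MC: q = 10. The firm stays open but cuts output.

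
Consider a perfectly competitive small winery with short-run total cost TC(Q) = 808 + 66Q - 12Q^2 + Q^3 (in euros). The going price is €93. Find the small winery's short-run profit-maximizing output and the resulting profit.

Profit = -€322 at Q = 9

AVC = 66 - 12Q + Q^2; min AVC = €30 at Q = 6. Since P = €93 ≥ min AVC, the firm produces.
MC = 66 - 24Q + 3Q^2. Setting P = MC and taking the root on the rising branch gives Q* = 9.
TR = 93·9 = 837. TC = 808 + 351 = 1159. Profit = 837 − 1159 = -€322.
Shutting down would mean losing the fixed cost of €808, so operating at a loss of €322 is better by €486.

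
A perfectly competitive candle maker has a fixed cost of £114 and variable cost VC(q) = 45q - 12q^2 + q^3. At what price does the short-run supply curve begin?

Short-run supply begins at min AVC. From VC = 45q - 12q^2 + q^3, AVC = 45 - 12q + q^2.
At the minimum of AVC, MC = AVC. MC = 45 - 24q + 3q^2; setting MC = AVC gives 2q^2 - 12q = 0, so q = 6. min AVC = 9.
So the shutdown price is £9.

£9 per unit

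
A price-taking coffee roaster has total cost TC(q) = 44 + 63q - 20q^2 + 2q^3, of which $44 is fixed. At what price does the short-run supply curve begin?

$13 per unit

The shutdown price is the minimum of AVC. VC = 63q - 20q^2 + 2q^3, so AVC = 63 - 20q + 2q^2.
At the minimum of AVC, MC = AVC. MC = 63 - 40q + 6q^2; setting MC = AVC gives 4q^2 - 20q = 0, so q = 5. min AVC = 13.
For P < $13 the firm produces nothing.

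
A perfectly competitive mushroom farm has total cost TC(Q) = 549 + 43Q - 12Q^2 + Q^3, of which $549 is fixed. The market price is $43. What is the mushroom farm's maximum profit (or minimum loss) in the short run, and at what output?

AVC = 43 - 12Q + Q^2; min AVC = $7 at Q = 6. Since P = $43 ≥ min AVC, the firm produces.
MC = 43 - 24Q + 3Q^2. Setting P = MC and taking the root on the rising branch gives Q* = 8.
TR = 43·8 = 344. TC = 549 + 88 = 637. Profit = 344 − 637 = -$293.
By producing, the firm covers all variable cost plus $256 of fixed cost; shutting down would lose the full $549.

Profit = -$293 at Q = 8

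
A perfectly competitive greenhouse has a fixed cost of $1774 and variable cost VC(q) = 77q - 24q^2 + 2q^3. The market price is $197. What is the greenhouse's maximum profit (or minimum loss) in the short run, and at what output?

Profit = -$174 at q = 10

AVC = 77 - 24q + 2q^2 has its minimum $5 at q = 6; price $197 clears that bar, so the firm operates.
MC = 77 - 48q + 6q^2. Setting P = MC and taking the root on the rising branch gives q* = 10.
TR = 197·10 = 1970. TC = 1774 + 370 = 2144. Profit = 1970 − 2144 = -$174.
By producing, the firm covers all variable cost plus $1600 of fixed cost; shutting down would lose the full $1774.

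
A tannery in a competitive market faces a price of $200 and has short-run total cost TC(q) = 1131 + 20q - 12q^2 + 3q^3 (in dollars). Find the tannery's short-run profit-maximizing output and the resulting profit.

Profit = -$267 at q = 6

AVC = 20 - 12q + 3q^2; min AVC = $8 at q = 2. Since P = $200 ≥ min AVC, the firm produces.
MC = 20 - 24q + 9q^2. Setting P = MC and taking the root on the rising branch gives q* = 6.
TR = 200·6 = 1200. TC = 1131 + 336 = 1467. Profit = 1200 − 1467 = -$267.
By producing, the firm covers all variable cost plus $864 of fixed cost; shutting down would lose the full $1131.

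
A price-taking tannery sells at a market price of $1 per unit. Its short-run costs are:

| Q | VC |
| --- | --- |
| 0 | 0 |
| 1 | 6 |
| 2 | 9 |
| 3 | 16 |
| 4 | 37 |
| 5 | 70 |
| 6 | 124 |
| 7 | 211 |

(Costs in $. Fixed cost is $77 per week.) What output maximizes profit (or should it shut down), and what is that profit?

Profit at each row (π = 1Q − TC): Q=0: -77; Q=1: -82; Q=2: -84; Q=3: -90; Q=4: -110; Q=5: -142; Q=6: -195; Q=7: -281.
Profit is highest at Q = 0. Equivalently, the lowest AVC in the table is 9/2 ≈ $4.50 at Q = 2, and P = $1 falls below it — price never covers variable cost, so the firm shuts down and loses only its fixed cost.

Q = 0 (shut down); profit = -$77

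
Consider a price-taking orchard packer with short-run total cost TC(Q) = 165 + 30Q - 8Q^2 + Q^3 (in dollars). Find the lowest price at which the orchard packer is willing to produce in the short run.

$14 per unit

Short-run supply begins at min AVC. From VC = 30Q - 8Q^2 + Q^3, AVC = 30 - 8Q + Q^2.
dAVC/dQ = -8 + 2Q = 0 gives Q = 4. min AVC = 30 - 8·4 + 4^2 = 14.
The firm shuts down for any P below $14.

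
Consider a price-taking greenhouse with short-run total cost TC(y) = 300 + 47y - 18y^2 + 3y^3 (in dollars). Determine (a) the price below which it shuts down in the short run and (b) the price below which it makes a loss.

Shutdown price = $20; break-even price = $92

AVC = 47 - 18y + 3y^2; minimized at y = 3, giving min AVC = $20. That is the shutdown price.
ATC = 300/y + 47 - 18y + 3y^2. Setting dATC/dy = −300/y^2 − 18 + 6y = 0 gives y = 5 (since 6·5^3 − 18·5^2 = 300).
min ATC = 300/5 + 47 − 18·5 + 3·5^2 = $92. That is the break-even price.
Between these two prices the firm operates at a loss; above $92 it earns a profit.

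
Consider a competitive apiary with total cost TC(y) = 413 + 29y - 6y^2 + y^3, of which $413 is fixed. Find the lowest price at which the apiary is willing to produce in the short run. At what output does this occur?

$20 per unit, at y = 3

The shutdown price is the minimum of AVC. VC = 29y - 6y^2 + y^3, so AVC = 29 - 6y + y^2.
At the minimum of AVC, MC = AVC. MC = 29 - 12y + 3y^2; setting MC = AVC gives 2y^2 - 6y = 0, so y = 3. min AVC = 20.
So the shutdown price is $20.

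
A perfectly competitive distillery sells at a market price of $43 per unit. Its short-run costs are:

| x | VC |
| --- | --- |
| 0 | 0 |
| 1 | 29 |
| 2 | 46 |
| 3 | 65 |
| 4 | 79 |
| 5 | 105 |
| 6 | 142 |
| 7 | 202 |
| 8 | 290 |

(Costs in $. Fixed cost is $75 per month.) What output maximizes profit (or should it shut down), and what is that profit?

x = 6; profit = $41

Compute π = P·x − TC at each output: x=0: -75; x=1: -61; x=2: -35; x=3: -11; x=4: 18; x=5: 35; x=6: 41; x=7: 24; x=8: -21.
Profit is maximized at x = 6. AVC there is 142/6 = $23.67 ≤ P, so producing beats shutting down (which would give -$75).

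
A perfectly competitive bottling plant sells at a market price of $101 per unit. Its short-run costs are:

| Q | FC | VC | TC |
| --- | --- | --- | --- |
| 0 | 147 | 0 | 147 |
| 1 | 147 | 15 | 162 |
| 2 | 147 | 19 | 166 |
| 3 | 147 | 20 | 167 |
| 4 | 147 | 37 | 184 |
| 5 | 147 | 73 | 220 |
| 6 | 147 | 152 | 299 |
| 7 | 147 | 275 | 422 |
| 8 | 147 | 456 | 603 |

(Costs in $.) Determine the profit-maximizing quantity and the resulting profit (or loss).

Tabulate TR − TC: Q=0: -147; Q=1: -61; Q=2: 36; Q=3: 136; Q=4: 220; Q=5: 285; Q=6: 307; Q=7: 285; Q=8: 205.
Profit is maximized at Q = 6. AVC there is 152/6 = $25.33 ≤ P, so producing beats shutting down (which would give -$147).

Q = 6; profit = $307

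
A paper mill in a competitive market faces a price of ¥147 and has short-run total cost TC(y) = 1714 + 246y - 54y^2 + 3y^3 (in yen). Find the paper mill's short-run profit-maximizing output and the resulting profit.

Profit = -¥262 at y = 11

AVC = 246 - 54y + 3y^2; min AVC = ¥3 at y = 9. Since P = ¥147 ≥ min AVC, the firm produces.
MC = 246 - 108y + 9y^2. Setting P = MC and taking the root on the rising branch gives y* = 11.
TR = 147·11 = 1617. TC = 1714 + 165 = 1879. Profit = 1617 − 1879 = -¥262.
Shutting down would mean losing the fixed cost of ¥1714, so operating at a loss of ¥262 is better by ¥1452.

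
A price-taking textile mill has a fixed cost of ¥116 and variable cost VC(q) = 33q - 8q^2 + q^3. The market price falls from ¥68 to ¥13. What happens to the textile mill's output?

Output falls from 7 to 0 (the firm shuts down)

AVC = 33 - 8q + q^2, minimized at q = 4 where min AVC = ¥17. MC = 33 - 16q + 3q^2.
At P = ¥68 ≥ min AVC, set P = MC on the rising branch: q = 7.
At P = ¥13 < min AVC = ¥17, price no longer covers variable cost at any output, so the firm shuts down: q = 0.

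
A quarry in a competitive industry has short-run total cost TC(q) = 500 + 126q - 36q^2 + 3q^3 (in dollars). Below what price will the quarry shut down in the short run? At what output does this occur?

$18 per unit, at q = 6

The shutdown price is the minimum of AVC. VC = 126q - 36q^2 + 3q^3, so AVC = 126 - 36q + 3q^2.
dAVC/dq = -36 + 6q = 0 gives q = 6. min AVC = 126 - 36·6 + 3·6^2 = 18.
The firm shuts down for any P below $18.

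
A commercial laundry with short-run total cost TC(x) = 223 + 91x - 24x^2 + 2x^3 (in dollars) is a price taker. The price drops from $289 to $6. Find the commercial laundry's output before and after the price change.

AVC = 91 - 24x + 2x^2, minimized at x = 6 where min AVC = $19. MC = 91 - 48x + 6x^2.
With P = $289 above the shutdown price, P = MC gives x = 11.
At P = $6 < min AVC = $19, price no longer covers variable cost at any output, so the firm shuts down: x = 0.

Output falls from 11 to 0 (the firm shuts down)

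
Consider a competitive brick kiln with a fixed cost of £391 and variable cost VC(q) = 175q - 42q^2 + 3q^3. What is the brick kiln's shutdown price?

£28 per unit

The shutdown price is the minimum of AVC. VC = 175q - 42q^2 + 3q^3, so AVC = 175 - 42q + 3q^2.
dAVC/dq = -42 + 6q = 0 gives q = 7. min AVC = 175 - 42·7 + 3·7^2 = 28.
For P < £28 the firm produces nothing.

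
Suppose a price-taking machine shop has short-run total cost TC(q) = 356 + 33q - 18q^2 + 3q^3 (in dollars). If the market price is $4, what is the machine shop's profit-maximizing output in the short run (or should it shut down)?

Variable cost is VC = 33q - 18q^2 + 3q^3, so AVC = VC/q = 33 - 18q + 3q^2 and MC = dTC/dq = 33 - 36q + 9q^2.
The AVC parabola has its vertex at q = 18/6 = 3, where AVC = 33 - 18·3 + 3·3^2 = $6.
P = $4 lies below min AVC = $6; no output level covers variable cost.
Best response: produce nothing and absorb the $356 fixed cost.

Shut down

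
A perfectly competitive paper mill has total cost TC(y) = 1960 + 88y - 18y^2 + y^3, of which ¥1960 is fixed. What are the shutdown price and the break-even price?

AVC = 88 - 18y + y^2; minimized at y = 9, giving min AVC = ¥7. That is the shutdown price.
ATC = 1960/y + 88 - 18y + y^2. Setting dATC/dy = −1960/y^2 − 18 + 2y = 0 gives y = 14 (since 2·14^3 − 18·14^2 = 1960).
min ATC = 1960/14 + 88 − 18·14 + 14^2 = ¥172. That is the break-even price.
For ¥7 ≤ P < ¥172 the firm produces at a loss; below ¥7 it shuts down.

Shutdown price = ¥7; break-even price = ¥172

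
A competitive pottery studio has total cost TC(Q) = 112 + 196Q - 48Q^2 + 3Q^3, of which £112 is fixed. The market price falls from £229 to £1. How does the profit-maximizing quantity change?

AVC = 196 - 48Q + 3Q^2, minimized at Q = 8 where min AVC = £4. MC = 196 - 96Q + 9Q^2.
With P = £229 above the shutdown price, P = MC gives Q = 11.
At P = £1 < min AVC = £4, price no longer covers variable cost at any output, so the firm shuts down: Q = 0.

Output falls from 11 to 0 (the firm shuts down)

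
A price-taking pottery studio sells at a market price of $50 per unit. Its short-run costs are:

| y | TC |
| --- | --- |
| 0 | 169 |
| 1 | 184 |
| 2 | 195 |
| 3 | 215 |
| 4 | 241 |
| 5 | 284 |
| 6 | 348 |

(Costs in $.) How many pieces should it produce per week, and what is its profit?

y = 5; profit = -$34

Profit at each row (π = 50y − TC): y=0: -169; y=1: -134; y=2: -95; y=3: -65; y=4: -41; y=5: -34; y=6: -48.
Profit is maximized at y = 5. AVC there is 115/5 = $23 ≤ P, so producing beats shutting down (which would give -$169).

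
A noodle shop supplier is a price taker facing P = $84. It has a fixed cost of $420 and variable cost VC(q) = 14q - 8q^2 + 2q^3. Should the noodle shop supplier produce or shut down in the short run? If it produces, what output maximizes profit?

Variable cost is VC = 14q - 8q^2 + 2q^3, so AVC = VC/q = 14 - 8q + 2q^2 and MC = dTC/dq = 14 - 16q + 6q^2.
The AVC parabola has its vertex at q = 8/4 = 2, where AVC = 14 - 8·2 + 2·2^2 = $6.
P = $84 exceeds min AVC = $6, so the firm stays open.
P = MC gives -70 - 16q + 6q^2 = 0, with roots -7/3 and 5. Take the larger (rising MC): q* = 5.
Check: AVC at q = 5 is $24 ≤ P, so revenue covers variable cost.
Profit = P·q − TC = 84·5 − 540 = -$120, a loss, but smaller than the $420 fixed cost the firm would lose by shutting down.

Produce at q = 5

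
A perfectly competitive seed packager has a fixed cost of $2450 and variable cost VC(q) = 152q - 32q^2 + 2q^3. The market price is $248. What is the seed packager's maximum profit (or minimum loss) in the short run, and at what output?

AVC = 152 - 32q + 2q^2; min AVC = $24 at q = 8. Since P = $248 ≥ min AVC, the firm produces.
With MC = 152 - 64q + 6q^2, P = MC on the upward-sloping part at q* = 12.
TR = 248·12 = 2976. TC = 2450 + 672 = 3122. Profit = 2976 − 3122 = -$146.
That loss of $146 beats the $2450 the firm would lose by shutting down; producing recovers $2304 of fixed cost.

Profit = -$146 at q = 12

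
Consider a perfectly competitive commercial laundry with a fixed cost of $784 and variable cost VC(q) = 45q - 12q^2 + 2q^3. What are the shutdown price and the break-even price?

Shutdown price = $27; break-even price = $171

AVC = 45 - 12q + 2q^2; minimized at q = 3, giving min AVC = $27. That is the shutdown price.
ATC = 784/q + 45 - 12q + 2q^2. Setting dATC/dq = −784/q^2 − 12 + 4q = 0 gives q = 7 (since 4·7^3 − 12·7^2 = 784).
min ATC = 784/7 + 45 − 12·7 + 2·7^2 = $171. That is the break-even price.
For $27 ≤ P < $171 the firm produces at a loss; below $27 it shuts down.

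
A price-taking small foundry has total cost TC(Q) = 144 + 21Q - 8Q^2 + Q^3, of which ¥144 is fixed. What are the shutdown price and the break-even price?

Shutdown price = ¥5; break-even price = ¥33

AVC = 21 - 8Q + Q^2; minimized at Q = 4, giving min AVC = ¥5. That is the shutdown price.
ATC = 144/Q + 21 - 8Q + Q^2. Setting dATC/dQ = −144/Q^2 − 8 + 2Q = 0 gives Q = 6 (since 2·6^3 − 8·6^2 = 144).
min ATC = 144/6 + 21 − 8·6 + 6^2 = ¥33. That is the break-even price.
Between these two prices the firm operates at a loss; above ¥33 it earns a profit.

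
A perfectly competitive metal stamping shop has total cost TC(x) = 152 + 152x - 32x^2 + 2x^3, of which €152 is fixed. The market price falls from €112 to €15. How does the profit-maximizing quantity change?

Output falls from 10 to 0 (the firm shuts down)

MC = 152 - 64x + 6x^2; the shutdown threshold is min AVC = €24 (at x = 8).
At P = €112 ≥ min AVC, set P = MC on the rising branch: x = 10.
At P = €15 < min AVC = €24, price no longer covers variable cost at any output, so the firm shuts down: x = 0.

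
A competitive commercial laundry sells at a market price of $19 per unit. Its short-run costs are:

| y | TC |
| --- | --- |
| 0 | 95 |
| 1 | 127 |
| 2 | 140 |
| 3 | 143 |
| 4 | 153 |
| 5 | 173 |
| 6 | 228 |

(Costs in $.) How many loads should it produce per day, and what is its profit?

Profit at each row (π = 19y − TC): y=0: -95; y=1: -108; y=2: -102; y=3: -86; y=4: -77; y=5: -78; y=6: -114.
Profit is maximized at y = 4. AVC there is 58/4 = $14.50 ≤ P, so producing beats shutting down (which would give -$95).

y = 4; profit = -$77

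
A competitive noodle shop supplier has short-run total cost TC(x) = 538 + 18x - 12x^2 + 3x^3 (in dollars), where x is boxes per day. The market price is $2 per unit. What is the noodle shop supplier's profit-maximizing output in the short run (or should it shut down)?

Shut down

Variable cost is VC = 18x - 12x^2 + 3x^3, so AVC = VC/x = 18 - 12x + 3x^2 and MC = dTC/dx = 18 - 24x + 9x^2.
AVC hits its minimum where MC = AVC, at x = 2, giving min AVC = 18 - 12·2 + 3·2^2 = $6.
P = $2 lies below min AVC = $6; no output level covers variable cost.
The firm minimizes its loss by shutting down and losing only its fixed cost of $538.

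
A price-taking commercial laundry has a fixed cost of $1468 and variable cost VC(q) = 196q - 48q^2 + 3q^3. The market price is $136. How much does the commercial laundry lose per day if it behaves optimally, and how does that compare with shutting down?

Profit = -$268 at q = 10

AVC = 196 - 48q + 3q^2; min AVC = $4 at q = 8. Since P = $136 ≥ min AVC, the firm produces.
MC = 196 - 96q + 9q^2. Setting P = MC and taking the root on the rising branch gives q* = 10.
TR = 136·10 = 1360. TC = 1468 + 160 = 1628. Profit = 1360 − 1628 = -$268.
By producing, the firm covers all variable cost plus $1200 of fixed cost; shutting down would lose the full $1468.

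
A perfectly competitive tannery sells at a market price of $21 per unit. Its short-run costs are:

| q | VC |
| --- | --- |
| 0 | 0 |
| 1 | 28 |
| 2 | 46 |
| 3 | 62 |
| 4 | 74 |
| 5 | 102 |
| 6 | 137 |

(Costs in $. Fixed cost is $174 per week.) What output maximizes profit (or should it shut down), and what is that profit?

q = 4; profit = -$164

Profit at each row (π = 21q − TC): q=0: -174; q=1: -181; q=2: -178; q=3: -173; q=4: -164; q=5: -171; q=6: -185.
Profit is maximized at q = 4. AVC there is 74/4 = $18.50 ≤ P, so producing beats shutting down (which would give -$174).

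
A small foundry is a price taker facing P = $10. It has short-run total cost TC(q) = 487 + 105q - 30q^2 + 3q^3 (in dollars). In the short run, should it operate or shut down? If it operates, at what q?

Shut down

Variable cost is VC = 105q - 30q^2 + 3q^3, so AVC = VC/q = 105 - 30q + 3q^2 and MC = dTC/dq = 105 - 60q + 9q^2.
The AVC parabola has its vertex at q = 30/6 = 5, where AVC = 105 - 30·5 + 3·5^2 = $30.
P = $10 lies below min AVC = $30; no output level covers variable cost.
Shutting down limits the loss to fixed cost, $487.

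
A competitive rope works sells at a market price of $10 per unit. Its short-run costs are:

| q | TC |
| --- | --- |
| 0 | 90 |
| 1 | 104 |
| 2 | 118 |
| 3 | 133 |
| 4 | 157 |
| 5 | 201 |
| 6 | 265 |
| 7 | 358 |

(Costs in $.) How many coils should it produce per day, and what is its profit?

q = 0 (shut down); profit = -$90

Profit at each row (π = 10q − TC): q=0: -90; q=1: -94; q=2: -98; q=3: -103; q=4: -117; q=5: -151; q=6: -205; q=7: -288.
Profit is highest at q = 0. Equivalently, the lowest AVC in the table is 14/1 ≈ $14 at q = 1, and P = $10 falls below it — price never covers variable cost, so the firm shuts down and loses only its fixed cost.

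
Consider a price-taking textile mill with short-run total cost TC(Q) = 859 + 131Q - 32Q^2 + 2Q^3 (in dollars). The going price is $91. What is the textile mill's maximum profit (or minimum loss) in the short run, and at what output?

Profit = -$59 at Q = 10

AVC = 131 - 32Q + 2Q^2; min AVC = $3 at Q = 8. Since P = $91 ≥ min AVC, the firm produces.
With MC = 131 - 64Q + 6Q^2, P = MC on the upward-sloping part at Q* = 10.
TR = 91·10 = 910. TC = 859 + 110 = 969. Profit = 910 − 969 = -$59.
Shutting down would mean losing the fixed cost of $859, so operating at a loss of $59 is better by $800.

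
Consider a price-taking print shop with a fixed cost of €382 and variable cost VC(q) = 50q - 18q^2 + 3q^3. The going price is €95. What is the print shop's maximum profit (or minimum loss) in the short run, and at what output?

Profit = -€82 at q = 5

AVC = 50 - 18q + 3q^2; min AVC = €23 at q = 3. Since P = €95 ≥ min AVC, the firm produces.
MC = 50 - 36q + 9q^2. Setting P = MC and taking the root on the rising branch gives q* = 5.
TR = 95·5 = 475. TC = 382 + 175 = 557. Profit = 475 − 557 = -€82.
Shutting down would mean losing the fixed cost of €382, so operating at a loss of €82 is better by €300.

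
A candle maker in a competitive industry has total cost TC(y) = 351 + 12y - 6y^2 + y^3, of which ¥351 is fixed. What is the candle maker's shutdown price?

¥3 per unit

Short-run supply begins at min AVC. From VC = 12y - 6y^2 + y^3, AVC = 12 - 6y + y^2.
dAVC/dy = -6 + 2y = 0 gives y = 3. min AVC = 12 - 6·3 + 3^2 = 3.
So the shutdown price is ¥3.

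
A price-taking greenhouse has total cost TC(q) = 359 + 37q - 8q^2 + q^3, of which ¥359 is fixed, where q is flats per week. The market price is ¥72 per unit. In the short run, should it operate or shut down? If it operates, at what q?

Produce at q = 7

Strip out fixed cost: VC = 37q - 8q^2 + q^3. Then AVC = 37 - 8q + q^2 and MC = 37 - 16q + 3q^2.
The AVC parabola has its vertex at q = 8/2 = 4, where AVC = 37 - 8·4 + 4^2 = ¥21.
P = ¥72 exceeds min AVC = ¥21, so the firm stays open.
P = MC gives -35 - 16q + 3q^2 = 0, with roots -5/3 and 7. Take the larger (rising MC): q* = 7.
Check: AVC at q = 7 is ¥30 ≤ P, so revenue covers variable cost.
Profit = P·q − TC = 72·7 − 569 = -¥65, a loss, but smaller than the ¥359 fixed cost the firm would lose by shutting down.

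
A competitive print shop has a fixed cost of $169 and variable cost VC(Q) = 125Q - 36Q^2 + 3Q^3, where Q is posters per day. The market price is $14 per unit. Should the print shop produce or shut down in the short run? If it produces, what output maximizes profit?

Strip out fixed cost: VC = 125Q - 36Q^2 + 3Q^3. Then AVC = 125 - 36Q + 3Q^2 and MC = 125 - 72Q + 9Q^2.
The AVC parabola has its vertex at Q = 36/6 = 6, where AVC = 125 - 36·6 + 3·6^2 = $17.
P = $14 lies below min AVC = $17; no output level covers variable cost.
The firm minimizes its loss by shutting down and losing only its fixed cost of $169.

Shut down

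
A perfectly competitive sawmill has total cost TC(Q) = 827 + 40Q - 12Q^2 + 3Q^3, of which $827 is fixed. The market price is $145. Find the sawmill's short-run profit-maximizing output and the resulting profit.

AVC = 40 - 12Q + 3Q^2 has its minimum $28 at Q = 2; price $145 clears that bar, so the firm operates.
MC = 40 - 24Q + 9Q^2. Setting P = MC and taking the root on the rising branch gives Q* = 5.
TR = 145·5 = 725. TC = 827 + 275 = 1102. Profit = 725 − 1102 = -$377.
That loss of $377 beats the $827 the firm would lose by shutting down; producing recovers $450 of fixed cost.

Profit = -$377 at Q = 5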